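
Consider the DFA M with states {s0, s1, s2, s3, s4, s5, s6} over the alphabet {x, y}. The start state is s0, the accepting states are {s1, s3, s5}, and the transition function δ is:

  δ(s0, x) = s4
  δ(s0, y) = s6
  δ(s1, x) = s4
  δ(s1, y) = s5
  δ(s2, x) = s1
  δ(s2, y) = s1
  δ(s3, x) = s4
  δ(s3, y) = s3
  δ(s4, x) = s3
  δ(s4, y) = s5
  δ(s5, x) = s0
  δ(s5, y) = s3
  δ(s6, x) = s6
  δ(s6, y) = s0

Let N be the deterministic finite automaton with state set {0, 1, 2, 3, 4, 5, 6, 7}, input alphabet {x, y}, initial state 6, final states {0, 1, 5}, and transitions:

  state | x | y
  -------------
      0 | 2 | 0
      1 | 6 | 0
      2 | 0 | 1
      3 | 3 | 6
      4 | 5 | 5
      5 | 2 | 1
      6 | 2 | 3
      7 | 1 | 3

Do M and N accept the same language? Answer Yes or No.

Yes

Exploring the product automaton M × N from the start pair (s0, 6), following both machines on each input symbol, reaches 5 state pairs: (s0, 6), (s4, 2), (s6, 3), (s3, 0), (s5, 1).
M accepts in {s1, s3, s5} and N accepts in {0, 1, 5}. In every reachable pair the two components are either both accepting — (s3, 0), (s5, 1) — or both non-accepting, so no string is accepted by exactly one of the machines: L(M) \ L(N) and L(N) \ L(M) are both empty.
Hence every string is accepted by M iff it is accepted by N, and the two languages coincide.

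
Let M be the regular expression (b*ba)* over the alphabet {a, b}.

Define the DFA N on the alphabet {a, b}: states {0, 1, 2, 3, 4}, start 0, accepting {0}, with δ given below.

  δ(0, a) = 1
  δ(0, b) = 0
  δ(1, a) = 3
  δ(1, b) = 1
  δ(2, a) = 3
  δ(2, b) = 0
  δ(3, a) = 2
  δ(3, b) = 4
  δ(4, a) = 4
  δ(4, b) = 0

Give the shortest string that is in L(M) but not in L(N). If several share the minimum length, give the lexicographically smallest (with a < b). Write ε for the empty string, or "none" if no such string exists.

ba

The string ba is accepted by M but not by N.
No shorter string lies in the difference, and ba is the lexicographically first length-2 string in L(M) \ L(N).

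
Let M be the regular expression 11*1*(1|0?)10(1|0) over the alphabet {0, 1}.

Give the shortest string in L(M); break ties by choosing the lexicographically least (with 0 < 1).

By inspection of the expression, no string of length less than 4 matches, and 1100 is the lexicographically first match of length 4.

1100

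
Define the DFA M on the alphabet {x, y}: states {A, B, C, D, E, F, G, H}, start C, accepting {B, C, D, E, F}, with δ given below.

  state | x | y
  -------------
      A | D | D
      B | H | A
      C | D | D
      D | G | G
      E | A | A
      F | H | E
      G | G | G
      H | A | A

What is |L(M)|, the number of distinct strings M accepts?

The useful subgraph on states {C, D} is acyclic, so L(M) is finite; the longest accepting path visits 2 useful states, giving maximum string length 1.
Counting accepting paths from C by length: 1 of length 0, 2 of length 1. Total 3.

3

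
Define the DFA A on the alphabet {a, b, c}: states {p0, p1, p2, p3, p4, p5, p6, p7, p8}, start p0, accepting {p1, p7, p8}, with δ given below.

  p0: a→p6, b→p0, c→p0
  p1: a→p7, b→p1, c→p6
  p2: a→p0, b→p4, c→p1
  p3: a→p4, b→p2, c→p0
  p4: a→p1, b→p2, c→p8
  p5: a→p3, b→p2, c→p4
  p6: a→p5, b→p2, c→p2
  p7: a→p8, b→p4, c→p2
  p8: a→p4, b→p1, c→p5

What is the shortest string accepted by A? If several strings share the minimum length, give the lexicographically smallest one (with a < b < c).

A breadth-first search from p0 reaches an accepting state first via the path p0 → p6 → p2 → p1 on input abc.
No string of length < 3 is accepted (BFS exhausts all shorter strings without reaching an accepting state), and abc is the lexicographically least accepting string of length 3.

abc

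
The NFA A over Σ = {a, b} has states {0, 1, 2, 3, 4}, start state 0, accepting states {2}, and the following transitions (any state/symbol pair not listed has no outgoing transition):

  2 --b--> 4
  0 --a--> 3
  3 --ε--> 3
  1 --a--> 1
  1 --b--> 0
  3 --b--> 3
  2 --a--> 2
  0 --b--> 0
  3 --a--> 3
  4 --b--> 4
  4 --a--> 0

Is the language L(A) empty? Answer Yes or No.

The states reachable from the start state are {0, 3}.
None of the accepting states {2} is reachable, so no string is accepted and L(A) = ∅.

Yes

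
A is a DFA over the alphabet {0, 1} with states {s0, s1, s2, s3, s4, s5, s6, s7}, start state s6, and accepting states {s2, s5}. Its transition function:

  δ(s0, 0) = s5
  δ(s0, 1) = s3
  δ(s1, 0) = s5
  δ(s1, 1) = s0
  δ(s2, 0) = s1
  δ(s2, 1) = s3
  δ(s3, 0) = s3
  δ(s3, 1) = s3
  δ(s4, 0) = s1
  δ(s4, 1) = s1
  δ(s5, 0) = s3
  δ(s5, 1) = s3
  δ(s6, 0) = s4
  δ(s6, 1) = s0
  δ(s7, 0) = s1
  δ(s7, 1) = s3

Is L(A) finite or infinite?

finite

The useful states (reachable from s6 and able to reach an accepting state) are {s0, s1, s4, s5, s6}.
Restricted to these states the transition graph has no cycle, so every accepting path has bounded length and L is finite.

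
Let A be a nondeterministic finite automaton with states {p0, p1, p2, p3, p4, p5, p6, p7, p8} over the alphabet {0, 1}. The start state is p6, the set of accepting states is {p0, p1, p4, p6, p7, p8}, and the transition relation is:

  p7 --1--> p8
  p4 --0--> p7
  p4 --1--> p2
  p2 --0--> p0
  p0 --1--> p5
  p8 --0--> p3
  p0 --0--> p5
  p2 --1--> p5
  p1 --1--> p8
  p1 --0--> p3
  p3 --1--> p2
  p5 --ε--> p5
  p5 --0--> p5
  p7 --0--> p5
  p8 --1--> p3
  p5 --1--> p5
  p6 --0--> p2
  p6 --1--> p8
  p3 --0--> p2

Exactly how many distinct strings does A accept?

7

The useful subgraph on states {p0, p2, p3, p6, p8} is acyclic, so L(A) is finite; the longest accepting path visits 5 useful states, giving maximum string length 4.
Counting accepting paths from p6 by length: 1 of length 0, 1 of length 1, 1 of length 2, 4 of length 4. Total 7.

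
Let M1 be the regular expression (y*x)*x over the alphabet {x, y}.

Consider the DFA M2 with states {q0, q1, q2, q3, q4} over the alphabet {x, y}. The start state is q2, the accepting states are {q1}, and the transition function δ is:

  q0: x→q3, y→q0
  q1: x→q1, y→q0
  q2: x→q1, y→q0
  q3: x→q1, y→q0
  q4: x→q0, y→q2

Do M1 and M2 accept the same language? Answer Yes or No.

Converting the expression M1 to a DFA (subset construction, then merging equivalent states) gives the minimal DFA with states {r0, r1, r2}, start state r0, accepting states {r1} and transitions r0: x→r1, y→r2; r1: x→r1, y→r2; r2: x→r0, y→r2.
Exploring the product automaton M1 × M2 from the start pair (r0, q2), following both machines on each input symbol, reaches 4 state pairs: (r0, q2), (r1, q1), (r2, q0), (r0, q3).
M1 accepts in {r1} and M2 accepts in {q1}. In every reachable pair the two components are either both accepting — (r1, q1) — or both non-accepting, so no string is accepted by exactly one of the machines: L(M1) \ L(M2) and L(M2) \ L(M1) are both empty.
Hence every string is accepted by M1 iff it is accepted by M2, and the two languages coincide.

Yes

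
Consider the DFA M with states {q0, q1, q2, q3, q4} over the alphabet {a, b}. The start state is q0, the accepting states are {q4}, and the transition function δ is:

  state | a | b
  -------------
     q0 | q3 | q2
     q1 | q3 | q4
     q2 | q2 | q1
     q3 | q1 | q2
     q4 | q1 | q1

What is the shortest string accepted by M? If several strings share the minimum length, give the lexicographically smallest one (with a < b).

A breadth-first search from q0 reaches an accepting state first via the path q0 → q3 → q1 → q4 on input aab.
No string of length < 3 is accepted (BFS exhausts all shorter strings without reaching an accepting state), and aab is the lexicographically least accepting string of length 3.

aab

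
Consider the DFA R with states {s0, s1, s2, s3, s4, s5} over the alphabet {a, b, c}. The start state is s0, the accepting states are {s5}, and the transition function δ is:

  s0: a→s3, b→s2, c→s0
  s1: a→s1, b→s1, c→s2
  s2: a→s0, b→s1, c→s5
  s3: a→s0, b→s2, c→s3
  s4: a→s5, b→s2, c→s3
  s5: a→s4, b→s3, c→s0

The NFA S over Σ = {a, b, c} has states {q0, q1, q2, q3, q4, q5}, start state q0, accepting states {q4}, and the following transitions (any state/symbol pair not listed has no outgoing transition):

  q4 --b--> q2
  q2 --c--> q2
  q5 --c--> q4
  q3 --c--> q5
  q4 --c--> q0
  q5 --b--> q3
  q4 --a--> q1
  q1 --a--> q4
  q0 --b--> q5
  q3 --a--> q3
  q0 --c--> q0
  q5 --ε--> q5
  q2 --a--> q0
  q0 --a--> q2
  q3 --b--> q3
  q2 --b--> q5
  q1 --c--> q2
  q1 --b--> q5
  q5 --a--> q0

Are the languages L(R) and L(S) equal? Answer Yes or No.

Yes

Exploring the product automaton R × S from the start pair (s0, q0), following both machines on each input symbol, reaches 6 state pairs: (s0, q0), (s3, q2), (s2, q5), (s1, q3), (s5, q4), (s4, q1).
R accepts in {s5} and S accepts in {q4}. In every reachable pair the two components are either both accepting — (s5, q4) — or both non-accepting, so no string is accepted by exactly one of the machines: L(R) \ L(S) and L(S) \ L(R) are both empty.
Hence every string is accepted by R iff it is accepted by S, and the two languages coincide.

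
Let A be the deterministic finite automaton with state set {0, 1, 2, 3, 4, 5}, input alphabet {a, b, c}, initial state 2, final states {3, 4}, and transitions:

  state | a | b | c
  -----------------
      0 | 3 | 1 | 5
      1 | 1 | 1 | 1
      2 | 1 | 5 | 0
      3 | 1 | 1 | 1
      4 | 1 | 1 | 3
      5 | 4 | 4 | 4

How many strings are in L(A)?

The useful subgraph on states {0, 2, 3, 4, 5} is acyclic, so L(A) is finite; the longest accepting path visits 5 useful states, giving maximum string length 4.
Counting accepting paths from 2 by length: 4 of length 2, 6 of length 3, 3 of length 4. Total 13.

13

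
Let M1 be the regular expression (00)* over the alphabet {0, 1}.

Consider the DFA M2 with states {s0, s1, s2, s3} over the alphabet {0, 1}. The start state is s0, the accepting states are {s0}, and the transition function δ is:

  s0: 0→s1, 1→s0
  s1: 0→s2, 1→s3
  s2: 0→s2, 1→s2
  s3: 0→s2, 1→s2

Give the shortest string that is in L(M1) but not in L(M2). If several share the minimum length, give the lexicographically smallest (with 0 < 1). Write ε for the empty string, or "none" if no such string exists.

The string 00 is accepted by M1 but not by M2.
No shorter string lies in the difference, and 00 is the lexicographically first length-2 string in L(M1) \ L(M2).

00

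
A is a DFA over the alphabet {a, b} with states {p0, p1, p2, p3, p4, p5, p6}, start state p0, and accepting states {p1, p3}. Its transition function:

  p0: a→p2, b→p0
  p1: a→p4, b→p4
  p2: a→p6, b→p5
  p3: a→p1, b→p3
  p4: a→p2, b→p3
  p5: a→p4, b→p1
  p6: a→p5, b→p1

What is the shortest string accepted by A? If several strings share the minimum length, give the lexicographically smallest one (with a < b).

aab

A breadth-first search from p0 reaches an accepting state first via the path p0 → p2 → p6 → p1 on input aab.
No string of length < 3 is accepted (BFS exhausts all shorter strings without reaching an accepting state), and aab is the lexicographically least accepting string of length 3.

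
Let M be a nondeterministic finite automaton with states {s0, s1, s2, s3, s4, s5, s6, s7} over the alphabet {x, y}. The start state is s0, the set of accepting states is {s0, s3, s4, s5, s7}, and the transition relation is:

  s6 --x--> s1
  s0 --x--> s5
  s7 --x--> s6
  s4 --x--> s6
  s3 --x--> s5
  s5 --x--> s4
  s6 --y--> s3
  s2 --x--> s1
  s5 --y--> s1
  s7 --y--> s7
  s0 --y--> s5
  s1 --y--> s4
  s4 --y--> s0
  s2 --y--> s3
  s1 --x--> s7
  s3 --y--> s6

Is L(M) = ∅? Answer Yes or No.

No

The empty string ε is accepted: the run s0 ends in the accepting state s0.
Since at least one string is accepted, L(M) is not empty.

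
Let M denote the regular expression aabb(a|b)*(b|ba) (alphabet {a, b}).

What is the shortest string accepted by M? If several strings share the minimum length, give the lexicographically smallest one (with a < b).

By inspection of the expression, no string of length less than 5 matches, and aabbb is the lexicographically first match of length 5.

aabbb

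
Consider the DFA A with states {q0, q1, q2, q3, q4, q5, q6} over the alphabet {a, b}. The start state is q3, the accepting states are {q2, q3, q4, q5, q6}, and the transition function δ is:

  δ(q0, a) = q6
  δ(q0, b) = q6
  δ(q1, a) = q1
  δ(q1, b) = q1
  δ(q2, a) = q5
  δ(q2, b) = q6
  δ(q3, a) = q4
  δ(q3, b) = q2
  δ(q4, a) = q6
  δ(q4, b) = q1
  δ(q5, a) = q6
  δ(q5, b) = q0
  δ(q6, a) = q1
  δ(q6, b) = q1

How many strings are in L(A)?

The useful subgraph on states {q0, q2, q3, q4, q5, q6} is acyclic, so L(A) is finite; the longest accepting path visits 5 useful states, giving maximum string length 4.
Counting accepting paths from q3 by length: 1 of length 0, 2 of length 1, 3 of length 2, 1 of length 3, 2 of length 4. Total 9.

9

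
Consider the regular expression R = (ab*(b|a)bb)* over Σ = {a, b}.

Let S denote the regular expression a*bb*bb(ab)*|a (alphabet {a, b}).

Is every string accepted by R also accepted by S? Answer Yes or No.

The empty string ε is in L(R) but not in L(S).
So L(R) ⊄ L(S).

No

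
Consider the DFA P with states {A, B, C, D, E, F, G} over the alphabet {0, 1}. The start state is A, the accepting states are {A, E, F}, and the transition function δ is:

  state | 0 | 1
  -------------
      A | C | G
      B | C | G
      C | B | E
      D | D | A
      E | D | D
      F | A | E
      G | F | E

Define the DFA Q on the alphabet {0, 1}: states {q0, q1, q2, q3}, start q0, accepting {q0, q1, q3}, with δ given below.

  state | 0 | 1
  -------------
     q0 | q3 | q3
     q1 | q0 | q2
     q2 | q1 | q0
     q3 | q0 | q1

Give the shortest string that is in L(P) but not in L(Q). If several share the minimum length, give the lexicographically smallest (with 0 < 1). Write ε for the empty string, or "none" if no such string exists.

01101

The string 01101 is accepted by P but not by Q.
No shorter string lies in the difference, and 01101 is the lexicographically first length-5 string in L(P) \ L(Q).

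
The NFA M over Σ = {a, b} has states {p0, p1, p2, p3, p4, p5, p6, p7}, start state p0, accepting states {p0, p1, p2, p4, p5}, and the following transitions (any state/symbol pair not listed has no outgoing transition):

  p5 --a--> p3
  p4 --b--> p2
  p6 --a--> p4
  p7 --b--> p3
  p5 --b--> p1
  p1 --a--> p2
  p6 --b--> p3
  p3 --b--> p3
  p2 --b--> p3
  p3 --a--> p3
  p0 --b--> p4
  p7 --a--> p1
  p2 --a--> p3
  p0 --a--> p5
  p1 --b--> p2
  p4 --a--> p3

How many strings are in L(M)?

The useful subgraph on states {p0, p1, p2, p4, p5} is acyclic, so L(M) is finite; the longest accepting path visits 4 useful states, giving maximum string length 3.
Counting accepting paths from p0 by length: 1 of length 0, 2 of length 1, 2 of length 2, 2 of length 3. Total 7.

7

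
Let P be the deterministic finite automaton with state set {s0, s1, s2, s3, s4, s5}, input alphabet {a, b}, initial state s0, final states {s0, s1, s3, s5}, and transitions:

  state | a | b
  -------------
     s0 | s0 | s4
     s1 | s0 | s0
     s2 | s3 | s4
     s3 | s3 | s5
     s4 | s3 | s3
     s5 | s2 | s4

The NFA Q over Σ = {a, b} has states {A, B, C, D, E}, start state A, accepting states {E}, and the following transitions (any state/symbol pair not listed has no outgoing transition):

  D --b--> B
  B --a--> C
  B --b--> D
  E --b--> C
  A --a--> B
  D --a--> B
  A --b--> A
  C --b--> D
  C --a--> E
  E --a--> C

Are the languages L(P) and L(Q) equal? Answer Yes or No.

The empty string ε is accepted by P but rejected by Q.
So L(P) ≠ L(Q).

No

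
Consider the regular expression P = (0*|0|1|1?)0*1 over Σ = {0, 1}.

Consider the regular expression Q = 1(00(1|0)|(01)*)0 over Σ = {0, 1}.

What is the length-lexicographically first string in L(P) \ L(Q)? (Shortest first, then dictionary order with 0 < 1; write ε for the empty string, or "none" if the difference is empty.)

The string 1 is accepted by P but not by Q.
No shorter string lies in the difference, and 1 is the lexicographically first length-1 string in L(P) \ L(Q).

1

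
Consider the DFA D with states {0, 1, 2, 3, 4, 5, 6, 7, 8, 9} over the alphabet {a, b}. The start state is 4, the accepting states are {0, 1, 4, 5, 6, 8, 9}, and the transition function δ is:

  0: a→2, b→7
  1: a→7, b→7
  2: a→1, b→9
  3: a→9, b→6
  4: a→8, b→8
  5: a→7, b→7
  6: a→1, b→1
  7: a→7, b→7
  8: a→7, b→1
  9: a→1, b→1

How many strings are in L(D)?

The useful subgraph on states {1, 4, 8} is acyclic, so L(D) is finite; the longest accepting path visits 3 useful states, giving maximum string length 2.
Counting accepting paths from 4 by length: 1 of length 0, 2 of length 1, 2 of length 2. Total 5.

5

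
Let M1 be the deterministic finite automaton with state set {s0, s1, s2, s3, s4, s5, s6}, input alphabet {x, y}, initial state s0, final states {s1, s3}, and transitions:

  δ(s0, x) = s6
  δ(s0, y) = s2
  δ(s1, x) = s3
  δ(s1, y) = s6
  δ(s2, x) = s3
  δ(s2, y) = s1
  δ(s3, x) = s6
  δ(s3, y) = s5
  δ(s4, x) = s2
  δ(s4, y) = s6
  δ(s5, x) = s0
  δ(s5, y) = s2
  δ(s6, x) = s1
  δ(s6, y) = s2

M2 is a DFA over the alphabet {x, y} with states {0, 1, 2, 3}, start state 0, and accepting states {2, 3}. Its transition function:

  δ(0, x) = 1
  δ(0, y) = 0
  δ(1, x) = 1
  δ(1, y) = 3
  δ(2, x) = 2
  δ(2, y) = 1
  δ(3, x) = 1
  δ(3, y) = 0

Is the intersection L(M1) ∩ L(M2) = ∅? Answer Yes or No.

Yes

Exploring the product automaton M1 × M2 from the start pair (s0, 0), following both machines on each input symbol, reaches 11 state pairs: (s0, 0), (s6, 1), (s2, 0), (s1, 1), (s2, 3), (s3, 1), (s1, 0), (s6, 3), (s5, 3), (s6, 0), (s0, 1).
M1 accepts in {s1, s3} and M2 accepts in {2, 3}; no reachable pair has both components accepting, so no string drives both machines to acceptance simultaneously and L(M1) ∩ L(M2) = ∅.
So no string is accepted by both, and the intersection is empty.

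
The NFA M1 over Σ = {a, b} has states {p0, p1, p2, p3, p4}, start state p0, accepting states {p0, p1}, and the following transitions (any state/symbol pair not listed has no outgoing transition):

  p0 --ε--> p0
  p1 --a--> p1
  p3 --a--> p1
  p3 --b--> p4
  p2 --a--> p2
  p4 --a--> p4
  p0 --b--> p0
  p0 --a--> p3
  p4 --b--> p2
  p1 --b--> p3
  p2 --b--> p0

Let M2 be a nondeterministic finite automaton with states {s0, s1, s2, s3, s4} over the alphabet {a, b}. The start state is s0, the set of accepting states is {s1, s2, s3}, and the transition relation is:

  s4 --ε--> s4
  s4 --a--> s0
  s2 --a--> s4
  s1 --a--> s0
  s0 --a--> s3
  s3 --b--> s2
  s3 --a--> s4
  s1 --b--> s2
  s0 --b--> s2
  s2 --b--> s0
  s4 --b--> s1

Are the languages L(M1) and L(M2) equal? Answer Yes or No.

The empty string ε is accepted by M1 but rejected by M2.
So L(M1) ≠ L(M2).

No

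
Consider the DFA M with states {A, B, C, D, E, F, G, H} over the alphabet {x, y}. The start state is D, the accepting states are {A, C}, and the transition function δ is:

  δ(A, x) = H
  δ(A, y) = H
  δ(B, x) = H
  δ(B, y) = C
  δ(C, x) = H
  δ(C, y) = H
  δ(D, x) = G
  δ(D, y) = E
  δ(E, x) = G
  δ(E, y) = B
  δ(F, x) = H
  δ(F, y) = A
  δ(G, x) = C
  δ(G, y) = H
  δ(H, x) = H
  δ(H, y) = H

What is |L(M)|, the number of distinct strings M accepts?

3

The useful subgraph on states {B, C, D, E, G} is acyclic, so L(M) is finite; the longest accepting path visits 4 useful states, giving maximum string length 3.
Counting accepting paths from D by length: 1 of length 2, 2 of length 3. Total 3.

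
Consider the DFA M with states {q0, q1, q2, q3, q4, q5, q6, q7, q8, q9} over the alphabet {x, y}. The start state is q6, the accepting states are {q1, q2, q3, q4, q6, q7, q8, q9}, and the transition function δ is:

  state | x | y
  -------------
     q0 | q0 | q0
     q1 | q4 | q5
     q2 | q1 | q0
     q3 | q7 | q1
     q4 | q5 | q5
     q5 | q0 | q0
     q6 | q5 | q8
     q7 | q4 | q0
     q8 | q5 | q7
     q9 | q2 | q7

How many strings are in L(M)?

4

The useful subgraph on states {q4, q6, q7, q8} is acyclic, so L(M) is finite; the longest accepting path visits 4 useful states, giving maximum string length 3.
Counting accepting paths from q6 by length: 1 of length 0, 1 of length 1, 1 of length 2, 1 of length 3. Total 4.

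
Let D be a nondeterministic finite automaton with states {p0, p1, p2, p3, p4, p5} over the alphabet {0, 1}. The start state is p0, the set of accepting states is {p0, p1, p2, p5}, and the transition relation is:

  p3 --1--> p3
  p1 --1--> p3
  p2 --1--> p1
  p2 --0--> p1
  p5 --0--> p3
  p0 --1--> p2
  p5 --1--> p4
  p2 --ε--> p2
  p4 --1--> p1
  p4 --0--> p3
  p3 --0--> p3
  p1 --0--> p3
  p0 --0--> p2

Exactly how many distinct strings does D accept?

7

The useful subgraph on states {p0, p1, p2} is acyclic, so L(D) is finite; the longest accepting path visits 3 useful states, giving maximum string length 2.
Counting accepting paths from p0 by length: 1 of length 0, 2 of length 1, 4 of length 2. Total 7.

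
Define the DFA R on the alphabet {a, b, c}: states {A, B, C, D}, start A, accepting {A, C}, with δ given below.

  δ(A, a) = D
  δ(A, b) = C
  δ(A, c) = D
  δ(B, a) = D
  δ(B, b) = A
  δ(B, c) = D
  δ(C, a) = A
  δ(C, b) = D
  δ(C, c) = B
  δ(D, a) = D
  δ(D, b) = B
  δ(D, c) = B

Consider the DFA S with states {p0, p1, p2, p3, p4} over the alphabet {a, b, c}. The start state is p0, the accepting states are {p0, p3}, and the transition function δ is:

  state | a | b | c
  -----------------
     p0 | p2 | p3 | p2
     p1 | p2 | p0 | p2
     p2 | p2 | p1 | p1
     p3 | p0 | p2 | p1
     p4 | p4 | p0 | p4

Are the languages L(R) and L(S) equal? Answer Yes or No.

Exploring the product automaton R × S from the start pair (A, p0), following both machines on each input symbol, reaches 4 state pairs: (A, p0), (D, p2), (C, p3), (B, p1).
R accepts in {A, C} and S accepts in {p0, p3}. In every reachable pair the two components are either both accepting — (A, p0), (C, p3) — or both non-accepting, so no string is accepted by exactly one of the machines: L(R) \ L(S) and L(S) \ L(R) are both empty.
Hence every string is accepted by R iff it is accepted by S, and the two languages coincide.

Yes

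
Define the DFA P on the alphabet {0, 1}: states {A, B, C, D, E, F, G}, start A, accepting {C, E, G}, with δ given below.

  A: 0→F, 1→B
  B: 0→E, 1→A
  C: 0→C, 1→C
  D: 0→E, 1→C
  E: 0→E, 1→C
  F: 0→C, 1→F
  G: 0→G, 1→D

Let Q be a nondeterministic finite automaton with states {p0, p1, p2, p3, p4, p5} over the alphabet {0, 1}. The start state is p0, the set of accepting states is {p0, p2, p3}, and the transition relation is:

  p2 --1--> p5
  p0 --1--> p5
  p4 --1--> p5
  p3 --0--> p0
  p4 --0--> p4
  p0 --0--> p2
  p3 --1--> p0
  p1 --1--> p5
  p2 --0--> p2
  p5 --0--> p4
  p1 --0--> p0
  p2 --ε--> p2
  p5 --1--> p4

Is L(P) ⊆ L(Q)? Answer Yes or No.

No

The string 10 is in L(P) but not in L(Q).
So L(P) ⊄ L(Q).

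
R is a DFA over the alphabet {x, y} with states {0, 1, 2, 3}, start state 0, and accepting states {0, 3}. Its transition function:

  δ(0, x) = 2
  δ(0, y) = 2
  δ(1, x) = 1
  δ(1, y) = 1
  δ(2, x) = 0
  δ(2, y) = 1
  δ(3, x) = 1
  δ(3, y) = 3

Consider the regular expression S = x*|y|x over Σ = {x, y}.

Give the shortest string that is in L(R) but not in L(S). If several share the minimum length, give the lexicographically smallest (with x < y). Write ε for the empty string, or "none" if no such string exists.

yx

The string yx is accepted by R but not by S.
No shorter string lies in the difference, and yx is the lexicographically first length-2 string in L(R) \ L(S).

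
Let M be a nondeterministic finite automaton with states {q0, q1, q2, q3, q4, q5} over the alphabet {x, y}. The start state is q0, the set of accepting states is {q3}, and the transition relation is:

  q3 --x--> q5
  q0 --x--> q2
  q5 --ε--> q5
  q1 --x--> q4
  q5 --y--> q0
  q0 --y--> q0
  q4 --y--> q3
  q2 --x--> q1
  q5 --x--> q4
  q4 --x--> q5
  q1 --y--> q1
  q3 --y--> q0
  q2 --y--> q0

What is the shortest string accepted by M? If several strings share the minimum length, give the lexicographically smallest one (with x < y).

A breadth-first search from q0 reaches an accepting state first via the path q0 → q2 → q1 → q4 → q3 on input xxxy.
No string of length < 4 is accepted (BFS exhausts all shorter strings without reaching an accepting state), and xxxy is the lexicographically least accepting string of length 4.

xxxy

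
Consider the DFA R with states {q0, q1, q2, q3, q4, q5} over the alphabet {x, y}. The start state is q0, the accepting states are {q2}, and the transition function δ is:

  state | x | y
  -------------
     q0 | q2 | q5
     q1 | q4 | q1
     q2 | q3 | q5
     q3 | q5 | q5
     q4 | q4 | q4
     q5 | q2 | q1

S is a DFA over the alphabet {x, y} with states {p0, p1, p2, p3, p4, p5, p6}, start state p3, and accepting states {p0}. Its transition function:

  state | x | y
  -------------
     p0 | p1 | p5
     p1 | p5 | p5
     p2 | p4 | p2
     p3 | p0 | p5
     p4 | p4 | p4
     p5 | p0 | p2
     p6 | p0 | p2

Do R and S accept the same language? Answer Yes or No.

Yes

Exploring the product automaton R × S from the start pair (q0, p3), following both machines on each input symbol, reaches 6 state pairs: (q0, p3), (q2, p0), (q5, p5), (q3, p1), (q1, p2), (q4, p4).
R accepts in {q2} and S accepts in {p0}. In every reachable pair the two components are either both accepting — (q2, p0) — or both non-accepting, so no string is accepted by exactly one of the machines: L(R) \ L(S) and L(S) \ L(R) are both empty.
Hence every string is accepted by R iff it is accepted by S, and the two languages coincide.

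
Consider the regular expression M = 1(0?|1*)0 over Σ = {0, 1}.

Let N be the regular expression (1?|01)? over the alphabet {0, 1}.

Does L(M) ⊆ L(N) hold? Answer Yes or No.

The string 10 is in L(M) but not in L(N).
So L(M) ⊄ L(N).

No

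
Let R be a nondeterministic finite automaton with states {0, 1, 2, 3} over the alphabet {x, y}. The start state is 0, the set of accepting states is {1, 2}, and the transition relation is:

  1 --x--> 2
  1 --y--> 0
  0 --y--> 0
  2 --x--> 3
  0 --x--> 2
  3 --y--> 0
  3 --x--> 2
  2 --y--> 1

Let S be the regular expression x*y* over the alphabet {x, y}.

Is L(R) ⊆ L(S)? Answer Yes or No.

No

The string yx is in L(R) but not in L(S).
So L(R) ⊄ L(S).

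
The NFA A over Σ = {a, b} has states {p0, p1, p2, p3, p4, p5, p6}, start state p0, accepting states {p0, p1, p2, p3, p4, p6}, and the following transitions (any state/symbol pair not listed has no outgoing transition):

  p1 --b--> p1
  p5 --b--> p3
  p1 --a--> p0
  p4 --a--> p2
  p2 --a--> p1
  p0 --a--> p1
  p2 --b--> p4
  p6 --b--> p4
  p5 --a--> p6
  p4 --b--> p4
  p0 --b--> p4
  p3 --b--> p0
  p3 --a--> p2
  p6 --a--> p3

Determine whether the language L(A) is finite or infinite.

infinite

State p0 is reachable from the start and can reach an accepting state, and it lies on the cycle p0 → p1 → p0.
Traversing that cycle any number of times yields accepted strings of unbounded length, so the language is infinite.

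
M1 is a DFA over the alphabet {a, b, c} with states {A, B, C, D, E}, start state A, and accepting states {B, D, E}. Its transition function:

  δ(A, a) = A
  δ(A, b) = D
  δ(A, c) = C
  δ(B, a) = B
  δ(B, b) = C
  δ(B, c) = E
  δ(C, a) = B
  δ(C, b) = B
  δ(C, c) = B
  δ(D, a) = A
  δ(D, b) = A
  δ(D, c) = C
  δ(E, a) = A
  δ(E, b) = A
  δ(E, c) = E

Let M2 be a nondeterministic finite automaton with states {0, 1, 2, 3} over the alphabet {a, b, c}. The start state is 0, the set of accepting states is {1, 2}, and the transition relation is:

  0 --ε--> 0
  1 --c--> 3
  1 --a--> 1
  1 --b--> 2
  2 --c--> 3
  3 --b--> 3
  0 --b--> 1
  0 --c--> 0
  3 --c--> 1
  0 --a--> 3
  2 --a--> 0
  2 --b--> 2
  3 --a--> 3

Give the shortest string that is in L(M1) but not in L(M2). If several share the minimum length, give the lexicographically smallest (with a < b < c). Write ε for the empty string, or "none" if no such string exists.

The string ab is accepted by M1 but not by M2.
No shorter string lies in the difference, and ab is the lexicographically first length-2 string in L(M1) \ L(M2).

ab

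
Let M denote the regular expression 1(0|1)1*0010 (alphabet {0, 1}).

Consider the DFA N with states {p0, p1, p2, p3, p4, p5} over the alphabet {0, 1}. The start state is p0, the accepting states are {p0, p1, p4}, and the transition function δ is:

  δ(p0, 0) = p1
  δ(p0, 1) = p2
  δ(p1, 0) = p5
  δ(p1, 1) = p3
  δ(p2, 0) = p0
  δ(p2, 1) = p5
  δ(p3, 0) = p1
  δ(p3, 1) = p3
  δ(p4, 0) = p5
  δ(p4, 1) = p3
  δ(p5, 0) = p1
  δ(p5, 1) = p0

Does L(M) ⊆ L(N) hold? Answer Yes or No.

Converting the expression M to a DFA (subset construction, then merging equivalent states) gives the minimal DFA with states {m0, m1, m2, m3, m4, m5, m6, m7}, start state m0, accepting states {m7} and transitions m0: 0→m1, 1→m2; m1: 0→m1, 1→m1; m2: 0→m3, 1→m3; m3: 0→m4, 1→m3; m4: 0→m5, 1→m1; m5: 0→m1, 1→m6; m6: 0→m7, 1→m1; m7: 0→m1, 1→m1.
Exploring the product automaton M × N from the start pair (m0, p0), following both machines on each input symbol, reaches 17 state pairs: (m0, p0), (m1, p1), (m2, p2), (m1, p5), (m1, p3), (m3, p0), (m3, p5), (m1, p0), (m4, p1), (m3, p2), (m1, p2), (m5, p5), (m4, p0), (m6, p0), (m5, p1), (m7, p1), (m6, p3).
M accepts in {m7} and N accepts in {p0, p1, p4}. The reachable pairs whose M-component is accepting are (m7, p1); in each of them the N-component is accepting too, so the product for L(M) \ L(N) (M-component accepting, N-component rejecting) has no reachable accepting pair and the difference is empty.
Hence every string in L(M) is also in L(N).

Yes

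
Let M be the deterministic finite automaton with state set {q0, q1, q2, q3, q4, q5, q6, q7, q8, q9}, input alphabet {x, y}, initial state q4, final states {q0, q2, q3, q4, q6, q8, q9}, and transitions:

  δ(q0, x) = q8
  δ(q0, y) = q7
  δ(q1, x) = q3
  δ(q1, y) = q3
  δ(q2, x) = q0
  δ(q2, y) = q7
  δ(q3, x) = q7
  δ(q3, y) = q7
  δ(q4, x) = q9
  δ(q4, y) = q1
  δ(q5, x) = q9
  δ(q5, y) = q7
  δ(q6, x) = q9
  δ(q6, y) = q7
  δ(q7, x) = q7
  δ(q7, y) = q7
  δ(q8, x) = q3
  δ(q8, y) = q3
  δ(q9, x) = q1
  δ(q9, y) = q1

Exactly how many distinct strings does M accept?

8

The useful subgraph on states {q1, q3, q4, q9} is acyclic, so L(M) is finite; the longest accepting path visits 4 useful states, giving maximum string length 3.
Counting accepting paths from q4 by length: 1 of length 0, 1 of length 1, 2 of length 2, 4 of length 3. Total 8.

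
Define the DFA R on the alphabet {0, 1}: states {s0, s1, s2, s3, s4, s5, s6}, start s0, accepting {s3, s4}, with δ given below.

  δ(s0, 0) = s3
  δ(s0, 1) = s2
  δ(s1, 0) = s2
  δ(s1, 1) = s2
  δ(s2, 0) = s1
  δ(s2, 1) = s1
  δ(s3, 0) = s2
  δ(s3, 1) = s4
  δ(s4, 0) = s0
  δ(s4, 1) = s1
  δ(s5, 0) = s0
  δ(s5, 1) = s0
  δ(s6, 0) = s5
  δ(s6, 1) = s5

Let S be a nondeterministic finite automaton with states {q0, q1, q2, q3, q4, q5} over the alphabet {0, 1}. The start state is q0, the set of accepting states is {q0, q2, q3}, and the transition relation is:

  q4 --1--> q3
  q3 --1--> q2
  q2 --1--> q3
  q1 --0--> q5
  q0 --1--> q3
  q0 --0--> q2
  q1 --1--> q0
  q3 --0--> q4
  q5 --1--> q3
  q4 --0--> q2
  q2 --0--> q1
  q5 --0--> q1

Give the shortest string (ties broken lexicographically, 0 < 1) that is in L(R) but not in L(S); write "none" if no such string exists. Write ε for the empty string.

Exploring the product automaton R × S from the start pair (s0, q0), following both machines on each input symbol, reaches 16 state pairs: (s0, q0), (s3, q2), (s2, q3), (s2, q1), (s4, q3), (s1, q4), (s1, q2), (s1, q5), (s1, q0), (s0, q4), (s2, q2), (s1, q1), (s1, q3), (s2, q5), (s2, q0), (s2, q4).
R accepts in {s3, s4} and S accepts in {q0, q2, q3}. The reachable pairs whose R-component is accepting are (s3, q2), (s4, q3); in each of them the S-component is accepting too, so the product for L(R) \ L(S) (R-component accepting, S-component rejecting) has no reachable accepting pair and the difference is empty.
So every string accepted by R is also accepted by S: L(R) \ L(S) = ∅ and there is no such string.

none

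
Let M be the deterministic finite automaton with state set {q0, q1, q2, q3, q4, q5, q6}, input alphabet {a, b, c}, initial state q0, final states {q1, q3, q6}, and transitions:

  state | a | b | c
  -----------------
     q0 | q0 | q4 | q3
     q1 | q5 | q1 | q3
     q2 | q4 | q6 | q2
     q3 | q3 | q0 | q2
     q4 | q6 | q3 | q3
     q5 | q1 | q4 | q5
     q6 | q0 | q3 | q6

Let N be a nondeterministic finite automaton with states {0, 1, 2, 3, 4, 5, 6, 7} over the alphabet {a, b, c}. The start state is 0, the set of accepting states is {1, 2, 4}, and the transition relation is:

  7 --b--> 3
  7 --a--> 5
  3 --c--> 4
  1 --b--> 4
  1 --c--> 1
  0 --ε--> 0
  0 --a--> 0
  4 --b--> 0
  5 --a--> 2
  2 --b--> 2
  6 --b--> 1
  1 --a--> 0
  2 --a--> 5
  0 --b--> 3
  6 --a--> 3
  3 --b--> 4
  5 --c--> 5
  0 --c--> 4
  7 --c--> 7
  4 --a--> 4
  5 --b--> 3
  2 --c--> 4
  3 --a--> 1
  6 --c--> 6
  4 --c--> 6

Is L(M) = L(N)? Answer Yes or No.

Exploring the product automaton M × N from the start pair (q0, 0), following both machines on each input symbol, reaches 5 state pairs: (q0, 0), (q4, 3), (q3, 4), (q6, 1), (q2, 6).
M accepts in {q1, q3, q6} and N accepts in {1, 2, 4}. In every reachable pair the two components are either both accepting — (q3, 4), (q6, 1) — or both non-accepting, so no string is accepted by exactly one of the machines: L(M) \ L(N) and L(N) \ L(M) are both empty.
Hence every string is accepted by M iff it is accepted by N, and the two languages coincide.

Yes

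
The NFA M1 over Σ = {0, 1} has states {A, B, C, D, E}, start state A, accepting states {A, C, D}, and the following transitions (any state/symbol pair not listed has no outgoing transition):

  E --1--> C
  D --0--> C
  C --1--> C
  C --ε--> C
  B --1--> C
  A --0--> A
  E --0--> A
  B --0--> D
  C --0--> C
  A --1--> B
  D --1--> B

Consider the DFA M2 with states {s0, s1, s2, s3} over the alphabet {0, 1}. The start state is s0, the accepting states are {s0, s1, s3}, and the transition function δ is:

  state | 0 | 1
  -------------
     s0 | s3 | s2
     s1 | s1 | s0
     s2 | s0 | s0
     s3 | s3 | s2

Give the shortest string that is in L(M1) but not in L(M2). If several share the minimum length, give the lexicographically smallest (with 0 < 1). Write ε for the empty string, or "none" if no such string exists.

The string 111 is accepted by M1 but not by M2.
No shorter string lies in the difference, and 111 is the lexicographically first length-3 string in L(M1) \ L(M2).

111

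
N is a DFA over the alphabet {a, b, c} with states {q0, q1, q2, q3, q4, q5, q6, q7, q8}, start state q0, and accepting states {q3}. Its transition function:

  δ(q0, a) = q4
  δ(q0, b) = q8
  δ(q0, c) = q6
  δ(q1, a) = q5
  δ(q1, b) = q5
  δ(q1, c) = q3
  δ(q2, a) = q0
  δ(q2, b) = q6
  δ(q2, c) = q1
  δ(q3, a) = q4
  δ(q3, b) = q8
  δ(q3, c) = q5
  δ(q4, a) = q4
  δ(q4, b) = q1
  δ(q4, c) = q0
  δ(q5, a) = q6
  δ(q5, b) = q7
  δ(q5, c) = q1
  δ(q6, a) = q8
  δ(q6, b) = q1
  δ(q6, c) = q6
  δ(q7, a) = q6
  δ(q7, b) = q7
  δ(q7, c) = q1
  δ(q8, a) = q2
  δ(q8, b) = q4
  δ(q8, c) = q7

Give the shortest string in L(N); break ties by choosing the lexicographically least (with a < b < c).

A breadth-first search from q0 reaches an accepting state first via the path q0 → q4 → q1 → q3 on input abc.
No string of length < 3 is accepted (BFS exhausts all shorter strings without reaching an accepting state), and abc is the lexicographically least accepting string of length 3.

abc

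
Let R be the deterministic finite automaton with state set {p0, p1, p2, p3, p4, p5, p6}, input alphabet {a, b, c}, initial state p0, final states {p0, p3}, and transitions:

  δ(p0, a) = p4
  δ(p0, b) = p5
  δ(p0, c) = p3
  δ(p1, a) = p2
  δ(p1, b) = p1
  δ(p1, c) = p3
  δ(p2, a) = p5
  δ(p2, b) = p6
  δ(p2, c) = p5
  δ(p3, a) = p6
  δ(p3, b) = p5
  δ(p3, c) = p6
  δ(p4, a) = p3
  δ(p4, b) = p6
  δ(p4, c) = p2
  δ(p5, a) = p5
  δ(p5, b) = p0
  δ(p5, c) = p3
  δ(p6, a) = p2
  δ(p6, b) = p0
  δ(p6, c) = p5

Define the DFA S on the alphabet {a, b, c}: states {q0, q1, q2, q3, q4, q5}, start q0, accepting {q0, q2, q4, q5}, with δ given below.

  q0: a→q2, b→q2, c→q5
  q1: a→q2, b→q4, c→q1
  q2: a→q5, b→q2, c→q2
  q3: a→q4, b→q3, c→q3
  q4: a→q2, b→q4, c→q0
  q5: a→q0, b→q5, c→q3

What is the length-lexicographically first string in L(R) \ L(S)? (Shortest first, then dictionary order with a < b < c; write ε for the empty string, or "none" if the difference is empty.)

bac

The string bac is accepted by R but not by S.
No shorter string lies in the difference, and bac is the lexicographically first length-3 string in L(R) \ L(S).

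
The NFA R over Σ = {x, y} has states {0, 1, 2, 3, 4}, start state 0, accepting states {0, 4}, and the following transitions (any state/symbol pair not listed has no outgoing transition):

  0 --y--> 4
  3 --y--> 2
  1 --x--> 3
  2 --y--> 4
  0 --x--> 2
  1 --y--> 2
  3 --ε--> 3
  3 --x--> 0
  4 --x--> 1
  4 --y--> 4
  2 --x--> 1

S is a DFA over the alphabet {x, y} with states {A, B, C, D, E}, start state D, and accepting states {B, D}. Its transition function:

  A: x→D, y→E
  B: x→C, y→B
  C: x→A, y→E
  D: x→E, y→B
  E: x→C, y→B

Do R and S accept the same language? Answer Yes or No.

Exploring the product automaton R × S from the start pair (0, D), following both machines on each input symbol, reaches 5 state pairs: (0, D), (2, E), (4, B), (1, C), (3, A).
R accepts in {0, 4} and S accepts in {B, D}. In every reachable pair the two components are either both accepting — (0, D), (4, B) — or both non-accepting, so no string is accepted by exactly one of the machines: L(R) \ L(S) and L(S) \ L(R) are both empty.
Hence every string is accepted by R iff it is accepted by S, and the two languages coincide.

Yes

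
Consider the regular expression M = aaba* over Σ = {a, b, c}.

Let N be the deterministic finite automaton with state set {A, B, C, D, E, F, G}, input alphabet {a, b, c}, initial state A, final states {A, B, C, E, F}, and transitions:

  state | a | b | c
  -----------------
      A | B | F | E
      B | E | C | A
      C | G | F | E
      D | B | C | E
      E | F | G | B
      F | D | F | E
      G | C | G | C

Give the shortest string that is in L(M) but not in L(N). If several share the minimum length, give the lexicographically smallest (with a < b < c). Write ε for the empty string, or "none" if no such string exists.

aab

The string aab is accepted by M but not by N.
No shorter string lies in the difference, and aab is the lexicographically first length-3 string in L(M) \ L(N).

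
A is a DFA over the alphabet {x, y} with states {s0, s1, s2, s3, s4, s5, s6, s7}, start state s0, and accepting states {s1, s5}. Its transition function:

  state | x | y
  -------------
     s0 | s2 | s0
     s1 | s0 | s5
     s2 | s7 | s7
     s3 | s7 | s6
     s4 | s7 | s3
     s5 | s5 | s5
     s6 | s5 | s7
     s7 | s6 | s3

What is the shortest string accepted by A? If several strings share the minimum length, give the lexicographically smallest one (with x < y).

xxxx

A breadth-first search from s0 reaches an accepting state first via the path s0 → s2 → s7 → s6 → s5 on input xxxx.
No string of length < 4 is accepted (BFS exhausts all shorter strings without reaching an accepting state), and xxxx is the lexicographically least accepting string of length 4.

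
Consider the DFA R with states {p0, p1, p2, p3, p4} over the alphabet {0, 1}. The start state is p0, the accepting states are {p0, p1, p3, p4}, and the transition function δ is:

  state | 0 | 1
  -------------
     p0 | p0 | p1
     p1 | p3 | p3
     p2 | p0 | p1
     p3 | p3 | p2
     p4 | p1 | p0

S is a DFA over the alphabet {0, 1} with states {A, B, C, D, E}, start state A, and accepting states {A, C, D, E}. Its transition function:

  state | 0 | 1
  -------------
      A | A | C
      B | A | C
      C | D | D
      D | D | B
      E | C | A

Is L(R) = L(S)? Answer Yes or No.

Yes

Exploring the product automaton R × S from the start pair (p0, A), following both machines on each input symbol, reaches 4 state pairs: (p0, A), (p1, C), (p3, D), (p2, B).
R accepts in {p0, p1, p3, p4} and S accepts in {A, C, D, E}. In every reachable pair the two components are either both accepting — (p0, A), (p1, C), (p3, D) — or both non-accepting, so no string is accepted by exactly one of the machines: L(R) \ L(S) and L(S) \ L(R) are both empty.
Hence every string is accepted by R iff it is accepted by S, and the two languages coincide.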